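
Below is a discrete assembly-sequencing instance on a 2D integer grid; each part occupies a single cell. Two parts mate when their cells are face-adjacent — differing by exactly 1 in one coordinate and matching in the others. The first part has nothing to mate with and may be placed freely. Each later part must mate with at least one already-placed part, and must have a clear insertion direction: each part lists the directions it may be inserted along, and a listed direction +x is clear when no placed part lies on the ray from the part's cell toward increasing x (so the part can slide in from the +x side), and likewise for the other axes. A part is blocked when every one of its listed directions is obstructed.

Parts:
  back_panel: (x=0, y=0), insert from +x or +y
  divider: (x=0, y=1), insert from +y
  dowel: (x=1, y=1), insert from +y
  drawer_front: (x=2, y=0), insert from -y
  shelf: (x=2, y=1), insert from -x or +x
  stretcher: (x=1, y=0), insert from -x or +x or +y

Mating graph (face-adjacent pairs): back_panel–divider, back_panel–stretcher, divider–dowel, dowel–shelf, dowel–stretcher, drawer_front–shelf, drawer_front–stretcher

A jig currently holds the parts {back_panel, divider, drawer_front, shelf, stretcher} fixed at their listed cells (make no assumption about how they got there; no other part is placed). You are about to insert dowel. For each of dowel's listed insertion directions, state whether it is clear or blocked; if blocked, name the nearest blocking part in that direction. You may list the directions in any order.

+y: ray from dowel(1, 1) has no placed part ⇒ clear

+y: clear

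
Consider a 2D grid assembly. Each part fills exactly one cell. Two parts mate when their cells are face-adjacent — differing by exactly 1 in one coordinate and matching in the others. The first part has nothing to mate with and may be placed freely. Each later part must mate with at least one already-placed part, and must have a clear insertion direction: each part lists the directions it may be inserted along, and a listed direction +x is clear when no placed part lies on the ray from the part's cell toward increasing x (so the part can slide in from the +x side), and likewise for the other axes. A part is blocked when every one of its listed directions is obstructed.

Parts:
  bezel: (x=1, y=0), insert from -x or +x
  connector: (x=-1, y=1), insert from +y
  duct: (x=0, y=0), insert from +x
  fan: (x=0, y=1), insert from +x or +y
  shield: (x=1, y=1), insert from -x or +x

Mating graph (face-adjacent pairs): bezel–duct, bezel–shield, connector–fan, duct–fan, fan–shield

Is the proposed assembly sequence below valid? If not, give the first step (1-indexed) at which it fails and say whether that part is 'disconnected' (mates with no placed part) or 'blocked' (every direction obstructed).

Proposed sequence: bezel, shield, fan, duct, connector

Invalid at step 4 (blocked)

1. bezel@(1, 0) [-x clear] — {bezel}
2. shield@(1, 1) [-x clear] — {bezel, shield}
3. fan@(0, 1) [+y clear] — {bezel, fan, shield}
4. duct@(0, 0) — +x all obstructed ⇒ blocked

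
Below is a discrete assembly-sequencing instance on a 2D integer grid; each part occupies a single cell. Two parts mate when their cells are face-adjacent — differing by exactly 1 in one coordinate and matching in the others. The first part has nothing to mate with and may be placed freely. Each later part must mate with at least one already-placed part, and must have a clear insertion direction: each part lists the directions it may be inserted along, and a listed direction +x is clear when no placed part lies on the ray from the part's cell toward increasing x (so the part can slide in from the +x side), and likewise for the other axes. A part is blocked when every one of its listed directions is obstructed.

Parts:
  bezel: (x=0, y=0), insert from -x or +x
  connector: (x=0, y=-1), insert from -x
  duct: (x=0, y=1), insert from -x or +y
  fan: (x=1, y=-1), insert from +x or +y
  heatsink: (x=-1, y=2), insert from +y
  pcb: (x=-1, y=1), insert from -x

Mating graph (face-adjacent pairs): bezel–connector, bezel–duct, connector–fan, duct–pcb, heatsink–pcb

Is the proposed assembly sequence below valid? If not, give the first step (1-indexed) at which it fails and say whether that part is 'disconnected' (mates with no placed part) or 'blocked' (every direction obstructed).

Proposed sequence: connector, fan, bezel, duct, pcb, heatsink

Valid

1. connector@(0, -1) [-x clear] — {connector}
2. fan@(1, -1) [+x clear] — {connector, fan}
3. bezel@(0, 0) [-x clear] — {bezel, connector, fan}
4. duct@(0, 1) [-x clear] — {bezel, connector, duct, fan}
5. pcb@(-1, 1) [-x clear] — {bezel, connector, duct, fan, pcb}
6. heatsink@(-1, 2) [+y clear] — {bezel, connector, duct, fan, heatsink, pcb}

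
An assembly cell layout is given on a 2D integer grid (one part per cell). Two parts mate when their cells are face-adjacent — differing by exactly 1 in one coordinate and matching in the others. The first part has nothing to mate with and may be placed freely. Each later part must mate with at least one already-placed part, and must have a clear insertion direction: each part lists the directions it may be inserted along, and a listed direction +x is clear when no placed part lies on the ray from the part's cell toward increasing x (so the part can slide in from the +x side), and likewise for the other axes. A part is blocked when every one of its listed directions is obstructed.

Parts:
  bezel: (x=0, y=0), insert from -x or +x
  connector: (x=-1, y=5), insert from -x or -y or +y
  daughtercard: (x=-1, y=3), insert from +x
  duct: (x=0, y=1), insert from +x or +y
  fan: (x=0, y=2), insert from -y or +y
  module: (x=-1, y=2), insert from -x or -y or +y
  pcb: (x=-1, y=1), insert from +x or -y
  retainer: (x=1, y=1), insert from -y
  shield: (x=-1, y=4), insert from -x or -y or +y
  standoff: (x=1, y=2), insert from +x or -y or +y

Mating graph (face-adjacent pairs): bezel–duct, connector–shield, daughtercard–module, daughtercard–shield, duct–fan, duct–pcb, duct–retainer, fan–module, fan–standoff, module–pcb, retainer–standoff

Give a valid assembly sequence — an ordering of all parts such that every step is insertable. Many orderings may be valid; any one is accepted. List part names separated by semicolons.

fan; module; daughtercard; standoff; pcb; shield; connector; duct; retainer; bezel

1. fan@(0, 2) [-y clear] — {fan}
2. module@(-1, 2) [-x clear] — {fan, module}
3. daughtercard@(-1, 3) [+x clear] — {daughtercard, fan, module}
4. standoff@(1, 2) [+x clear] — {daughtercard, fan, module, standoff}
5. pcb@(-1, 1) [+x clear] — {daughtercard, fan, module, pcb, standoff}
6. shield@(-1, 4) [-x clear] — {daughtercard, fan, module, pcb, shield, standoff}
7. connector@(-1, 5) [-x clear] — {connector, daughtercard, fan, module, pcb, shield, standoff}
8. duct@(0, 1) [+x clear] — {connector, daughtercard, duct, fan, module, pcb, shield, standoff}
9. retainer@(1, 1) [-y clear] — {connector, daughtercard, duct, fan, module, pcb, retainer, shield, standoff}
10. bezel@(0, 0) [-x clear] — {bezel, connector, daughtercard, duct, fan, module, pcb, retainer, shield, standoff}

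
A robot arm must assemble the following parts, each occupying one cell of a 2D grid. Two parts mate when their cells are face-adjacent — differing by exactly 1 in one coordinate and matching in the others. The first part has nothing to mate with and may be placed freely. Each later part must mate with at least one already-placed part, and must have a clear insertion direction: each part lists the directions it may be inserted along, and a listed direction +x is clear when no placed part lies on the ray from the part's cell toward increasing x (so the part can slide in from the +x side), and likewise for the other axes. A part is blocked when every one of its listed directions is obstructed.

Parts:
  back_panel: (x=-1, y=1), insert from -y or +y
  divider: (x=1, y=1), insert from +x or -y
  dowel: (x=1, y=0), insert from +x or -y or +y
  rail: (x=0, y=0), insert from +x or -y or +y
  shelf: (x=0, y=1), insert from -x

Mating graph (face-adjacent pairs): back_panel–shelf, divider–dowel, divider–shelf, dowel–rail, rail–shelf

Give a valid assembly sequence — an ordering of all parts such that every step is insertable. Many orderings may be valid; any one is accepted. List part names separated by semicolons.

rail; dowel; divider; shelf; back_panel

1. rail@(0, 0) [+x clear] — {rail}
2. dowel@(1, 0) [+x clear] — {dowel, rail}
3. divider@(1, 1) [+x clear] — {divider, dowel, rail}
4. shelf@(0, 1) [-x clear] — {divider, dowel, rail, shelf}
5. back_panel@(-1, 1) [-y clear] — {back_panel, divider, dowel, rail, shelf}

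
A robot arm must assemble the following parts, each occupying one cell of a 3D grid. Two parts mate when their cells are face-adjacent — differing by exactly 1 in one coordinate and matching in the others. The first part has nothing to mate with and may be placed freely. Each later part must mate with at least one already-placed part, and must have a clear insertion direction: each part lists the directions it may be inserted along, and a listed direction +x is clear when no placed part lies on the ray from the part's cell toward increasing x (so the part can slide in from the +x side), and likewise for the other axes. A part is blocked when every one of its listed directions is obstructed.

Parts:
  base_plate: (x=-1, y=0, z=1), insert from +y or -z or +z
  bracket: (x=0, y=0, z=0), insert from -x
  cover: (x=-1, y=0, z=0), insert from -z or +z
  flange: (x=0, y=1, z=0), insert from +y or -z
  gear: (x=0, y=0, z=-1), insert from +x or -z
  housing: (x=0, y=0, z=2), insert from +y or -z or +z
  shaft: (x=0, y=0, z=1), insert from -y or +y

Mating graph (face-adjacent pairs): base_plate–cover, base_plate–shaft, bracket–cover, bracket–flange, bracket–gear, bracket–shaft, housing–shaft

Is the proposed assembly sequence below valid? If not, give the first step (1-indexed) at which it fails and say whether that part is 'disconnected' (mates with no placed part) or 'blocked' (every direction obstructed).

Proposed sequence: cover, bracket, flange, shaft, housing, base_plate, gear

1. cover@(-1, 0, 0) [-z clear] — {cover}
2. bracket@(0, 0, 0) — -x all obstructed ⇒ blocked

Invalid at step 2 (blocked)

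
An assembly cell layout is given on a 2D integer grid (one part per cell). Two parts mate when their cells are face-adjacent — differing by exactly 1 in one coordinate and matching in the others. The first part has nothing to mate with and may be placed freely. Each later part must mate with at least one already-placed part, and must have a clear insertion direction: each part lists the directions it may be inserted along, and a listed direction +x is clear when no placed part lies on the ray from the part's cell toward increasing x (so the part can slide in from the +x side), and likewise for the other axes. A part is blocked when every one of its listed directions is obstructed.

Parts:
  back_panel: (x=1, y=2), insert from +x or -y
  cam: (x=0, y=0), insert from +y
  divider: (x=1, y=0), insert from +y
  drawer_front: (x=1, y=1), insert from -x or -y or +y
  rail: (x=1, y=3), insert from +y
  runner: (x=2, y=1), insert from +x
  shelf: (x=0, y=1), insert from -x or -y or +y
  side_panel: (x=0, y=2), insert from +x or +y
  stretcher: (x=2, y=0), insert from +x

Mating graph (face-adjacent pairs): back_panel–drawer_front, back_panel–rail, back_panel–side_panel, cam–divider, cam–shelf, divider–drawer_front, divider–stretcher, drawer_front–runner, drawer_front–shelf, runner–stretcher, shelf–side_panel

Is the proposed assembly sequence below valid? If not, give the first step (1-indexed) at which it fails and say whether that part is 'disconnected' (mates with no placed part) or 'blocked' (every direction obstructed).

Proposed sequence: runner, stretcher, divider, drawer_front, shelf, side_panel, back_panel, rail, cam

1. runner@(2, 1) [+x clear] — {runner}
2. stretcher@(2, 0) [+x clear] — {runner, stretcher}
3. divider@(1, 0) [+y clear] — {divider, runner, stretcher}
4. drawer_front@(1, 1) [-x clear] — {divider, drawer_front, runner, stretcher}
5. shelf@(0, 1) [-x clear] — {divider, drawer_front, runner, shelf, stretcher}
6. side_panel@(0, 2) [+x clear] — {divider, drawer_front, runner, shelf, side_panel, stretcher}
7. back_panel@(1, 2) [+x clear] — {back_panel, divider, drawer_front, runner, shelf, side_panel, stretcher}
8. rail@(1, 3) [+y clear] — {back_panel, divider, drawer_front, rail, runner, shelf, side_panel, stretcher}
9. cam@(0, 0) — +y all obstructed ⇒ blocked

Invalid at step 9 (blocked)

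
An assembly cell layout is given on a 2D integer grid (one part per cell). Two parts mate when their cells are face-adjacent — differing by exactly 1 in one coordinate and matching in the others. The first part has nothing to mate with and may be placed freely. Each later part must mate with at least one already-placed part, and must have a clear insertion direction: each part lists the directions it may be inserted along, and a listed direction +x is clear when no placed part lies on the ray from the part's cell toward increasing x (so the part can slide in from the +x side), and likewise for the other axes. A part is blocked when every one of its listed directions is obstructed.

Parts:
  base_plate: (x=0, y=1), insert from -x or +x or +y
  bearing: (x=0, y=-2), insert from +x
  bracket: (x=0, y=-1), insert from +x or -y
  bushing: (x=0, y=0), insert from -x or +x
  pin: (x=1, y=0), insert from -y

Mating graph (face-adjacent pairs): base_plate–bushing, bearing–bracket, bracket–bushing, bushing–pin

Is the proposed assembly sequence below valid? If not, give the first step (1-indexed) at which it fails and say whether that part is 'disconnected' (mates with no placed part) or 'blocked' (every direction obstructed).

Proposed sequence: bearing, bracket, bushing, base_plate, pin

1. bearing@(0, -2) [+x clear] — {bearing}
2. bracket@(0, -1) [+x clear] — {bearing, bracket}
3. bushing@(0, 0) [-x clear] — {bearing, bracket, bushing}
4. base_plate@(0, 1) [-x clear] — {base_plate, bearing, bracket, bushing}
5. pin@(1, 0) [-y clear] — {base_plate, bearing, bracket, bushing, pin}

Valid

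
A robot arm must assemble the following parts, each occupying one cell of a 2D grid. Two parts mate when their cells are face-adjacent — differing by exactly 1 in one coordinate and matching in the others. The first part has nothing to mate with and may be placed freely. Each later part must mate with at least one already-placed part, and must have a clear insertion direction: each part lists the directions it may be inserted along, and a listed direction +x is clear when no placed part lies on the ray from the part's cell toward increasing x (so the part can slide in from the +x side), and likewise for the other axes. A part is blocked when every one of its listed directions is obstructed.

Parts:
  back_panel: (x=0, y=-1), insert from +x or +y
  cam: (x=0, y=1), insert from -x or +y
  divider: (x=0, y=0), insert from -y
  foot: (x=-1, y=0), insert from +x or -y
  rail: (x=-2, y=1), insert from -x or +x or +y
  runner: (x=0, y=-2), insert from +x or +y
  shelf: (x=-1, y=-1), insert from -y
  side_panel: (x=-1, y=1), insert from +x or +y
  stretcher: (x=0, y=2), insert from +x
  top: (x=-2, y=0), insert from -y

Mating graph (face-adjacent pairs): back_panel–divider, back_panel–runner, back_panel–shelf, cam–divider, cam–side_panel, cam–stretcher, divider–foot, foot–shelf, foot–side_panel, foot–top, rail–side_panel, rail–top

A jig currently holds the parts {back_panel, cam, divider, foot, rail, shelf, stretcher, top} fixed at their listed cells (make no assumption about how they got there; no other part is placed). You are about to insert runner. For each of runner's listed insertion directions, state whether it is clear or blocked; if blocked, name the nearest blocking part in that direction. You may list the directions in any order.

+x: clear; +y: blocked by back_panel

+x: ray from runner(0, -2) has no placed part ⇒ clear
+y: nearest on ray is back_panel@(0, -1) ⇒ blocked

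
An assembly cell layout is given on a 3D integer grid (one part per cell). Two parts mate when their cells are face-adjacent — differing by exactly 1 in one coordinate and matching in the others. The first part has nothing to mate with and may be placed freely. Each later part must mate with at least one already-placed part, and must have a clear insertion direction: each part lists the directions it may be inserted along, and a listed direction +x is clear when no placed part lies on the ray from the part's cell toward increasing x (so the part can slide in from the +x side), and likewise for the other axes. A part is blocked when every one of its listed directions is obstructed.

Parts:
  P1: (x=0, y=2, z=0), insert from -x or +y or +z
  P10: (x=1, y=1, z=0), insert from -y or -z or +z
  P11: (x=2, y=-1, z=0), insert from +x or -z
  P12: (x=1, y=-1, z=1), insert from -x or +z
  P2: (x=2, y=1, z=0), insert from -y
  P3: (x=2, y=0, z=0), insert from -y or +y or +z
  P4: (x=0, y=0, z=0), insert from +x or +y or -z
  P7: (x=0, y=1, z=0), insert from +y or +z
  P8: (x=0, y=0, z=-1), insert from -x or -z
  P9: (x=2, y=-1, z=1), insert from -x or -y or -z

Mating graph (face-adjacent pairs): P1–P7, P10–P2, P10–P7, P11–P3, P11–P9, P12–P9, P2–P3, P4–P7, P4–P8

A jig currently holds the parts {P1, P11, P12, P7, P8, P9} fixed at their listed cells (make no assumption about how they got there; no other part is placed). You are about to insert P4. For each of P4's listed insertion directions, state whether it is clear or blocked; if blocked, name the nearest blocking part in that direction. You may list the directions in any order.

+x: ray from P4(0, 0, 0) has no placed part ⇒ clear
+y: nearest on ray is P7@(0, 1, 0) ⇒ blocked
-z: nearest on ray is P8@(0, 0, -1) ⇒ blocked

+x: clear; +y: blocked by P7; -z: blocked by P8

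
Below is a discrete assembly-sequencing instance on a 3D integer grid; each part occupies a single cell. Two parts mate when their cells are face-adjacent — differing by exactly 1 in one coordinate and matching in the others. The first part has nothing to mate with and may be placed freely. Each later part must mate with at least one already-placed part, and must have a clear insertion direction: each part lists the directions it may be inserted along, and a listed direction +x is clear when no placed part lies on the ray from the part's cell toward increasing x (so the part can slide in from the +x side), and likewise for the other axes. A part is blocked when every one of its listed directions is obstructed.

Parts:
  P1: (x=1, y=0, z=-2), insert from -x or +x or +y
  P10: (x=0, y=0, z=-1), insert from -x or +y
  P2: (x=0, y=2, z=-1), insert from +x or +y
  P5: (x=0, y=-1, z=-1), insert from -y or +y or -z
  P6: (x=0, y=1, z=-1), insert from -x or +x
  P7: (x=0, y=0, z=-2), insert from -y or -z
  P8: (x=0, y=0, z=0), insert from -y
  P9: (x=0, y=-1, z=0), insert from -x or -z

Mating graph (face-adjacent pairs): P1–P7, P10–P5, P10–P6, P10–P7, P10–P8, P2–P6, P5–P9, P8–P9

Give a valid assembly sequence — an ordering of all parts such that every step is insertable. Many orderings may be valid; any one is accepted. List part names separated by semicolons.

P6; P10; P5; P2; P8; P9; P7; P1

1. P6@(0, 1, -1) [-x clear] — {P6}
2. P10@(0, 0, -1) [-x clear] — {P10, P6}
3. P5@(0, -1, -1) [-y clear] — {P10, P5, P6}
4. P2@(0, 2, -1) [+x clear] — {P10, P2, P5, P6}
5. P8@(0, 0, 0) [-y clear] — {P10, P2, P5, P6, P8}
6. P9@(0, -1, 0) [-x clear] — {P10, P2, P5, P6, P8, P9}
7. P7@(0, 0, -2) [-y clear] — {P10, P2, P5, P6, P7, P8, P9}
8. P1@(1, 0, -2) [+x clear] — {P1, P10, P2, P5, P6, P7, P8, P9}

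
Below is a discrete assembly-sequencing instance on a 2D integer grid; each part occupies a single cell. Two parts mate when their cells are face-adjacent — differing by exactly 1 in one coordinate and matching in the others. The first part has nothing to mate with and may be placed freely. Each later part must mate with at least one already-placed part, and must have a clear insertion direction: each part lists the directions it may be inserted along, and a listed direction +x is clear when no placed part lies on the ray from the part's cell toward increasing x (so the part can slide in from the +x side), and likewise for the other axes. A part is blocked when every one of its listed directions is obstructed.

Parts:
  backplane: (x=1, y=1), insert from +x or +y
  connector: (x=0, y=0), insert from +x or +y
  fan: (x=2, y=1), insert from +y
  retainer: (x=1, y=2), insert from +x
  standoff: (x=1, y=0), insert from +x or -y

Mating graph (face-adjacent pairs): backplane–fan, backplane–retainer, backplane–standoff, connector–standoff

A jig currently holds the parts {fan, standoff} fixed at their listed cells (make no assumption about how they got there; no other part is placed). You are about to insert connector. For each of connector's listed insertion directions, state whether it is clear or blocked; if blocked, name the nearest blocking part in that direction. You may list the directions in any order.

+x: blocked by standoff; +y: clear

+x: nearest on ray is standoff@(1, 0) ⇒ blocked
+y: ray from connector(0, 0) has no placed part ⇒ clear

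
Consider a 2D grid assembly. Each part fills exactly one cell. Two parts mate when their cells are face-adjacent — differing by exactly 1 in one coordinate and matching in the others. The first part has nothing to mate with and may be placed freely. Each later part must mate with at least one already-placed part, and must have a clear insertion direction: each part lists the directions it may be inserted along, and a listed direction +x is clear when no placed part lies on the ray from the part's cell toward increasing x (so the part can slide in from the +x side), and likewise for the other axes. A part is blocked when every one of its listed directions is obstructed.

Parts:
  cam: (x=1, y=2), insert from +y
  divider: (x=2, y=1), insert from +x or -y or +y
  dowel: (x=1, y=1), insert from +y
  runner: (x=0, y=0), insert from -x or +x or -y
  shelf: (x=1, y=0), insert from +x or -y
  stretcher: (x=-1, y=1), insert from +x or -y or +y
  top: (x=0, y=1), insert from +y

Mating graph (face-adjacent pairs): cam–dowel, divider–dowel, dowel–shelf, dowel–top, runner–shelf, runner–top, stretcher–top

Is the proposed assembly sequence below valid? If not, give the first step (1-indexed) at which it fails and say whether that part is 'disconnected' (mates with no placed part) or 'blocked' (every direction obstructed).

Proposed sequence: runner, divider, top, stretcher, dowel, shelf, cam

Invalid at step 2 (disconnected)

1. runner@(0, 0) [-x clear] — {runner}
2. divider@(2, 1) — no placed neighbour ⇒ disconnected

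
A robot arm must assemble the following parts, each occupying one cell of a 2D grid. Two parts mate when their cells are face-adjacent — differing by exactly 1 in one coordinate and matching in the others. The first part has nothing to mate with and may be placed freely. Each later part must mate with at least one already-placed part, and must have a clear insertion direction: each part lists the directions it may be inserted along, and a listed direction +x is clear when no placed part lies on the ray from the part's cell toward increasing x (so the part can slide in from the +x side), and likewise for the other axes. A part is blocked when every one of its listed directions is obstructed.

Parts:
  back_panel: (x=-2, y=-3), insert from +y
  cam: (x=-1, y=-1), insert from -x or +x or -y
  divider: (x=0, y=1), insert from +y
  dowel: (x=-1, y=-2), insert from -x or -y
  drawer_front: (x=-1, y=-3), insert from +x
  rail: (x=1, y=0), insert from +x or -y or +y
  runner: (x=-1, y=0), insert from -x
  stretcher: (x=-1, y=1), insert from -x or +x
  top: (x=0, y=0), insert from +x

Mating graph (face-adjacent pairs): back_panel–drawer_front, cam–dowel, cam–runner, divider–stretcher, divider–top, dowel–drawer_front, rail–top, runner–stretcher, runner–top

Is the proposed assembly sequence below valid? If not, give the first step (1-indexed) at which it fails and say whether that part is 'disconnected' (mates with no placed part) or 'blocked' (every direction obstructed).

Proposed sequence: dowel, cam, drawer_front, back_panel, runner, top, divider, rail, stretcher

Valid

1. dowel@(-1, -2) [-x clear] — {dowel}
2. cam@(-1, -1) [-x clear] — {cam, dowel}
3. drawer_front@(-1, -3) [+x clear] — {cam, dowel, drawer_front}
4. back_panel@(-2, -3) [+y clear] — {back_panel, cam, dowel, drawer_front}
5. runner@(-1, 0) [-x clear] — {back_panel, cam, dowel, drawer_front, runner}
6. top@(0, 0) [+x clear] — {back_panel, cam, dowel, drawer_front, runner, top}
7. divider@(0, 1) [+y clear] — {back_panel, cam, divider, dowel, drawer_front, runner, top}
8. rail@(1, 0) [+x clear] — {back_panel, cam, divider, dowel, drawer_front, rail, runner, top}
9. stretcher@(-1, 1) [-x clear] — {back_panel, cam, divider, dowel, drawer_front, rail, runner, stretcher, top}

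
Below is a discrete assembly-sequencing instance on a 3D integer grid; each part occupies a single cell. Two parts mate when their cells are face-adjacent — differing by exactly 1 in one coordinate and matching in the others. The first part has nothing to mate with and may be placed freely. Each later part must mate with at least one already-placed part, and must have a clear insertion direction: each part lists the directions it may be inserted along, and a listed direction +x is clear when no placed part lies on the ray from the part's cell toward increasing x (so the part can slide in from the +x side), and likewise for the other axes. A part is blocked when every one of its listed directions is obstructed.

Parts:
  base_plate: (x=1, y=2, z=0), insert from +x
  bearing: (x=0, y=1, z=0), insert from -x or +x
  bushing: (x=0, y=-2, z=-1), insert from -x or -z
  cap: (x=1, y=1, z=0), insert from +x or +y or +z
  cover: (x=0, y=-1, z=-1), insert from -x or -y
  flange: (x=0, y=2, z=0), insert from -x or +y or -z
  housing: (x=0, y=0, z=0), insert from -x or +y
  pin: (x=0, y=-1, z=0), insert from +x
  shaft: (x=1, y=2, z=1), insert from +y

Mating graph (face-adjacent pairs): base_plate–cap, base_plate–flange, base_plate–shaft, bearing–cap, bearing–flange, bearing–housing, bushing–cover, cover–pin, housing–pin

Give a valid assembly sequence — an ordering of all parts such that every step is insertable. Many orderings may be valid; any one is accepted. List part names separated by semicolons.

1. bearing@(0, 1, 0) [-x clear] — {bearing}
2. cap@(1, 1, 0) [+x clear] — {bearing, cap}
3. flange@(0, 2, 0) [-x clear] — {bearing, cap, flange}
4. base_plate@(1, 2, 0) [+x clear] — {base_plate, bearing, cap, flange}
5. housing@(0, 0, 0) [-x clear] — {base_plate, bearing, cap, flange, housing}
6. shaft@(1, 2, 1) [+y clear] — {base_plate, bearing, cap, flange, housing, shaft}
7. pin@(0, -1, 0) [+x clear] — {base_plate, bearing, cap, flange, housing, pin, shaft}
8. cover@(0, -1, -1) [-x clear] — {base_plate, bearing, cap, cover, flange, housing, pin, shaft}
9. bushing@(0, -2, -1) [-x clear] — {base_plate, bearing, bushing, cap, cover, flange, housing, pin, shaft}

bearing; cap; flange; base_plate; housing; shaft; pin; cover; bushing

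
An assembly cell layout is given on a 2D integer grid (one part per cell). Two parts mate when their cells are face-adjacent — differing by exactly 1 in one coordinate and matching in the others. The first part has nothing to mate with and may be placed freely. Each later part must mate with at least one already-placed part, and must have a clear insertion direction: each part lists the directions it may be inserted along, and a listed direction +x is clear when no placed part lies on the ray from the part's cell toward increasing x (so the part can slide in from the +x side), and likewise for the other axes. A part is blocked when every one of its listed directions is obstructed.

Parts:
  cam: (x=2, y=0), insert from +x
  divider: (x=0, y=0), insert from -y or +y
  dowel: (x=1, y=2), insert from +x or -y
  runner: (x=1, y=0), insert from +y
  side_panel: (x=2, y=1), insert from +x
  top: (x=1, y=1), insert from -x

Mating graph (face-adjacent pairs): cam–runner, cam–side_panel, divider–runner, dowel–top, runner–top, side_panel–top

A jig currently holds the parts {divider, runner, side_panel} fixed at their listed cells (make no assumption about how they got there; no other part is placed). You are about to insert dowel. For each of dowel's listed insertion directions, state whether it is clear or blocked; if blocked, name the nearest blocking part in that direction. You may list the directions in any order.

+x: clear; -y: blocked by runner

+x: ray from dowel(1, 2) has no placed part ⇒ clear
-y: nearest on ray is runner@(1, 0) ⇒ blocked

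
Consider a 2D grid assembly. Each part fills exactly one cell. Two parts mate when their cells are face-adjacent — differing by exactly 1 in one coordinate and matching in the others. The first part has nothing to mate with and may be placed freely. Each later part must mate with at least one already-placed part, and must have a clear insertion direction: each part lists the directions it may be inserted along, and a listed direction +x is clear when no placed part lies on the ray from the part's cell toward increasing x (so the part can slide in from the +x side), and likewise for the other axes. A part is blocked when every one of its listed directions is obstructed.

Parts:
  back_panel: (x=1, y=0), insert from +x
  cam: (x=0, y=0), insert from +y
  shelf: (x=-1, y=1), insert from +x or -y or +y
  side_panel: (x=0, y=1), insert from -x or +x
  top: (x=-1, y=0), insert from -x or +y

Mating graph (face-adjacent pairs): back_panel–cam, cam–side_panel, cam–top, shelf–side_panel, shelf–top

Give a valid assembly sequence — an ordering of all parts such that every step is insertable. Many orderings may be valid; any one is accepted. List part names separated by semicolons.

cam; back_panel; side_panel; shelf; top

1. cam@(0, 0) [+y clear] — {cam}
2. back_panel@(1, 0) [+x clear] — {back_panel, cam}
3. side_panel@(0, 1) [-x clear] — {back_panel, cam, side_panel}
4. shelf@(-1, 1) [-y clear] — {back_panel, cam, shelf, side_panel}
5. top@(-1, 0) [-x clear] — {back_panel, cam, shelf, side_panel, top}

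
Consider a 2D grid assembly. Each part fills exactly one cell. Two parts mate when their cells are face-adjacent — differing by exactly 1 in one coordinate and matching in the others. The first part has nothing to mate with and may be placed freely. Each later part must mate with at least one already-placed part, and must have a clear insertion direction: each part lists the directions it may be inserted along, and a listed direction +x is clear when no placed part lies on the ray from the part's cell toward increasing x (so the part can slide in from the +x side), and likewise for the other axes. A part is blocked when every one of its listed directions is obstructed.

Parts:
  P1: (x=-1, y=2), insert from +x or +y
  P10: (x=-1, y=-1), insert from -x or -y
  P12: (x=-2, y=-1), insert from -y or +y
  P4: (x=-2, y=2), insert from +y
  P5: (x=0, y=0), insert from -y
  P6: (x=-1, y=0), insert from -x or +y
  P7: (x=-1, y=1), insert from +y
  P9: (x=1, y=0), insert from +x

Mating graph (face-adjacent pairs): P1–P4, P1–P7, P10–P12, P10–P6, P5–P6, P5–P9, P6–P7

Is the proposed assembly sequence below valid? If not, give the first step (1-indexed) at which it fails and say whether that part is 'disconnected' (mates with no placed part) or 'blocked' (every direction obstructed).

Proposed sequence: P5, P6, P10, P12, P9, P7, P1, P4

1. P5@(0, 0) [-y clear] — {P5}
2. P6@(-1, 0) [-x clear] — {P5, P6}
3. P10@(-1, -1) [-x clear] — {P10, P5, P6}
4. P12@(-2, -1) [-y clear] — {P10, P12, P5, P6}
5. P9@(1, 0) [+x clear] — {P10, P12, P5, P6, P9}
6. P7@(-1, 1) [+y clear] — {P10, P12, P5, P6, P7, P9}
7. P1@(-1, 2) [+x clear] — {P1, P10, P12, P5, P6, P7, P9}
8. P4@(-2, 2) [+y clear] — {P1, P10, P12, P4, P5, P6, P7, P9}

Valid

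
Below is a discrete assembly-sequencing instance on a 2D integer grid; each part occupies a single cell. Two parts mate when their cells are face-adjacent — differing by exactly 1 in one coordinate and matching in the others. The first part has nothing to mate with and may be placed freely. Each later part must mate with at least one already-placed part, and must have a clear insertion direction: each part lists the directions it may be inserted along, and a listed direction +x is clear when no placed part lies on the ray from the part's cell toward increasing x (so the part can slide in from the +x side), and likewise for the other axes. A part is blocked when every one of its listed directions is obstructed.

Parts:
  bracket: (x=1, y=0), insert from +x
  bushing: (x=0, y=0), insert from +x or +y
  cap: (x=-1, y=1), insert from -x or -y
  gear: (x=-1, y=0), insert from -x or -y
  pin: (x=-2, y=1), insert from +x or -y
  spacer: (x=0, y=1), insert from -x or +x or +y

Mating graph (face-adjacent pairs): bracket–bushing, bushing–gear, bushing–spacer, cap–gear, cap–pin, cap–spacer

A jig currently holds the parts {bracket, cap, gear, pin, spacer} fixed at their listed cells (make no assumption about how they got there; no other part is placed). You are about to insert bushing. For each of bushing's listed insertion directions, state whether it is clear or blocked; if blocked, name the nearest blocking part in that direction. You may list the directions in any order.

+x: blocked by bracket; +y: blocked by spacer

+x: nearest on ray is bracket@(1, 0) ⇒ blocked
+y: nearest on ray is spacer@(0, 1) ⇒ blocked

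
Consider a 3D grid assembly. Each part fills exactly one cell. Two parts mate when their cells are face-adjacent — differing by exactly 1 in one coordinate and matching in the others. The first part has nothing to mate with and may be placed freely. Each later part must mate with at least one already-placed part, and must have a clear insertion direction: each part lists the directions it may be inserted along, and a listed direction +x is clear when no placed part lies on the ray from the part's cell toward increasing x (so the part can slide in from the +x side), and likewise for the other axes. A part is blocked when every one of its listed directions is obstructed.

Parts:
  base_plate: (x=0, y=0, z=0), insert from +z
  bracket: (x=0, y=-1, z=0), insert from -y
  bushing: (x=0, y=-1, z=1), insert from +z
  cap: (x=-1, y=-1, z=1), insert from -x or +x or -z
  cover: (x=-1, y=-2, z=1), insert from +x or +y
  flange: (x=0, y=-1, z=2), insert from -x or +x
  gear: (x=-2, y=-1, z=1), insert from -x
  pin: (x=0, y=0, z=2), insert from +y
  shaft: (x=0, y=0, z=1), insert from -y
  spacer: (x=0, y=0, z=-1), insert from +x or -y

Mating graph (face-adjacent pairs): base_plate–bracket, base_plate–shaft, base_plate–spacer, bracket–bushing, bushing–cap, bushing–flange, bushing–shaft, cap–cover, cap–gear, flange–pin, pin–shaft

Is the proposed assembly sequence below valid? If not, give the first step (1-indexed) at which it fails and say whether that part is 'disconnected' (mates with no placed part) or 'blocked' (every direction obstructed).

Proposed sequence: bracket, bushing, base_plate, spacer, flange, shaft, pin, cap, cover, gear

Invalid at step 6 (blocked)

1. bracket@(0, -1, 0) [-y clear] — {bracket}
2. bushing@(0, -1, 1) [+z clear] — {bracket, bushing}
3. base_plate@(0, 0, 0) [+z clear] — {base_plate, bracket, bushing}
4. spacer@(0, 0, -1) [+x clear] — {base_plate, bracket, bushing, spacer}
5. flange@(0, -1, 2) [-x clear] — {base_plate, bracket, bushing, flange, spacer}
6. shaft@(0, 0, 1) — -y all obstructed ⇒ blocked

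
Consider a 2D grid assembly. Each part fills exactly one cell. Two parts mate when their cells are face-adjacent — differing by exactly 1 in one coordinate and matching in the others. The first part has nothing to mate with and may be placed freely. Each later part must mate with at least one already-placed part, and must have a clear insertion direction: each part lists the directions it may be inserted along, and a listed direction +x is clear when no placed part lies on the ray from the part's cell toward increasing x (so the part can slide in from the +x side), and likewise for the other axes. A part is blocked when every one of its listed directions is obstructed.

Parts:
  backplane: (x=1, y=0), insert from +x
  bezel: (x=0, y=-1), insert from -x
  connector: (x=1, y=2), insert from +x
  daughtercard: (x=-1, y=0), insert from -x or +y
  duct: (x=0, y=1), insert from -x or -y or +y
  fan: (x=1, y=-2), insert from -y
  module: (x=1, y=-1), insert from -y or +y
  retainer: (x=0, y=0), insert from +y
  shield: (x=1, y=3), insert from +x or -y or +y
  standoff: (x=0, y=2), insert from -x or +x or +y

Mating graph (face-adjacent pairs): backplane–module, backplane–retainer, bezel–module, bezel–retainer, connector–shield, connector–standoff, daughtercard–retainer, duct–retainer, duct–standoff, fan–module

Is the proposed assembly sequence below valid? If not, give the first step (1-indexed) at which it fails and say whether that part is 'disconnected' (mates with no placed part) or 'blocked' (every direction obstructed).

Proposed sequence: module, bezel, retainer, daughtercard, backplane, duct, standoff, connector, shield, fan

1. module@(1, -1) [-y clear] — {module}
2. bezel@(0, -1) [-x clear] — {bezel, module}
3. retainer@(0, 0) [+y clear] — {bezel, module, retainer}
4. daughtercard@(-1, 0) [-x clear] — {bezel, daughtercard, module, retainer}
5. backplane@(1, 0) [+x clear] — {backplane, bezel, daughtercard, module, retainer}
6. duct@(0, 1) [-x clear] — {backplane, bezel, daughtercard, duct, module, retainer}
7. standoff@(0, 2) [-x clear] — {backplane, bezel, daughtercard, duct, module, retainer, standoff}
8. connector@(1, 2) [+x clear] — {backplane, bezel, connector, daughtercard, duct, module, retainer, standoff}
9. shield@(1, 3) [+x clear] — {backplane, bezel, connector, daughtercard, duct, module, retainer, shield, standoff}
10. fan@(1, -2) [-y clear] — {backplane, bezel, connector, daughtercard, duct, fan, module, retainer, shield, standoff}

Valid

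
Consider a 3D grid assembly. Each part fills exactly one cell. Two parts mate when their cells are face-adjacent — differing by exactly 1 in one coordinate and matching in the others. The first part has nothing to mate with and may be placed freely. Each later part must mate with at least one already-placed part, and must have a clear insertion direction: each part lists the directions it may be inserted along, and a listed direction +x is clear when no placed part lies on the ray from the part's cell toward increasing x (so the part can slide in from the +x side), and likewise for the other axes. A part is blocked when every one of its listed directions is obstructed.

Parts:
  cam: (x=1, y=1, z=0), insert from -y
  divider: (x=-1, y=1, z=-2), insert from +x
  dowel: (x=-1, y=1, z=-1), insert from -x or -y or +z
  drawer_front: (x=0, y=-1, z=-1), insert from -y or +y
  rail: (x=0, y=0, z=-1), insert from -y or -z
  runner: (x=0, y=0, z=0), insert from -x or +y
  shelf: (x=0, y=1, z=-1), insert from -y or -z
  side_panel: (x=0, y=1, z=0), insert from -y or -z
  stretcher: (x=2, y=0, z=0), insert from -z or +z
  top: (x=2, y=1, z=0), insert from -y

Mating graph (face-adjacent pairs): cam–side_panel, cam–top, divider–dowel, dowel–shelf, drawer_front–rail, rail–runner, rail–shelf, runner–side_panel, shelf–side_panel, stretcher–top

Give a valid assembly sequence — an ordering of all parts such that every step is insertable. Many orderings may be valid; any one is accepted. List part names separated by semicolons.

dowel; shelf; divider; rail; drawer_front; side_panel; runner; cam; top; stretcher

1. dowel@(-1, 1, -1) [-x clear] — {dowel}
2. shelf@(0, 1, -1) [-y clear] — {dowel, shelf}
3. divider@(-1, 1, -2) [+x clear] — {divider, dowel, shelf}
4. rail@(0, 0, -1) [-y clear] — {divider, dowel, rail, shelf}
5. drawer_front@(0, -1, -1) [-y clear] — {divider, dowel, drawer_front, rail, shelf}
6. side_panel@(0, 1, 0) [-y clear] — {divider, dowel, drawer_front, rail, shelf, side_panel}
7. runner@(0, 0, 0) [-x clear] — {divider, dowel, drawer_front, rail, runner, shelf, side_panel}
8. cam@(1, 1, 0) [-y clear] — {cam, divider, dowel, drawer_front, rail, runner, shelf, side_panel}
9. top@(2, 1, 0) [-y clear] — {cam, divider, dowel, drawer_front, rail, runner, shelf, side_panel, top}
10. stretcher@(2, 0, 0) [-z clear] — {cam, divider, dowel, drawer_front, rail, runner, shelf, side_panel, stretcher, top}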